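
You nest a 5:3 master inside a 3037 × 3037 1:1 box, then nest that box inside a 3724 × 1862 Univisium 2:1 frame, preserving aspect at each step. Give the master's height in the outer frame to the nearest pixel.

1117 px

First fit — 5:3 into 3037×3037 spans the width: 3037.00 × 1822.20.
The 1:1 canvas is height-limited in 3724×1862, giving 1862.00 × 1862.00; scale factor 0.6131.
Applying the same ×0.6131: 1822.20 → 1117.20.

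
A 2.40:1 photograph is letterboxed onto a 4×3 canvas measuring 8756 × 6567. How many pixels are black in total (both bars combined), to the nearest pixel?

25555845 pixels

2.40:1 is wider than 4×3, so it spans the full width.
Content height = 8756 / 2.400 ≈ 3648.3333 px.
6567 − 3648.3333 = 2918.6667 px of bars.
Bar area = 2918.6667 × 8756 ≈ 25555845 px.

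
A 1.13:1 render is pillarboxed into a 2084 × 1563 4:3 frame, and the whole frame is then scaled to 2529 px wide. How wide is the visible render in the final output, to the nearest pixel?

Fitted into 2084×1563, the render spans the height; its width is 1563 × 1.130 ≈ 1766.19 px.
Scaling 2084 → 2529 is ×1.2135, so the width becomes 1766.19 × 1.2135 ≈ 2143.33 px.

2143 px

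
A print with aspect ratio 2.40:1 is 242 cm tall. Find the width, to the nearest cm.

581 cm

Width = 242 × 2.400 = 580.80.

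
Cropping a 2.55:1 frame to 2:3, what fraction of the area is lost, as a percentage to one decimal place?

73.9%

2:3 is narrower than 2.55:1, so the crop keeps the full height and trims the width.
Fraction kept = (0.667)/(2.550) ≈ 26.14%, so 73.86% is lost.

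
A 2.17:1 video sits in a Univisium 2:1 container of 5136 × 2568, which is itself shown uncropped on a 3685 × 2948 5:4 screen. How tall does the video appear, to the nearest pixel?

First fit — 2.17:1 into 5136×2568 spans the width: 5136.00 × 2366.82.
Univisium 2:1 in 3685×2948: fills the width, so the intermediate becomes 3685.00 × 1842.50 — a scale of ×0.7175.
Applying the same ×0.7175: 2366.82 → 1698.16.

1698 px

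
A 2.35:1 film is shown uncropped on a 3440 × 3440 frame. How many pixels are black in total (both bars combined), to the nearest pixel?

2.35:1 is wider than 1:1, so it spans the full width.
The film is 3440 / 2.350 ≈ 1463.8298 px tall.
3440 − 1463.8298 = 1976.1702 px of bars.
Bar area = 1976.1702 × 3440 ≈ 6798026 px.

6798026 pixels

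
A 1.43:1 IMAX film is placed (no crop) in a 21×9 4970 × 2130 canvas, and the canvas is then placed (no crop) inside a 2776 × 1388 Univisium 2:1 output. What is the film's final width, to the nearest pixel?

Inside the 4970×2130 canvas the film is height-limited at 3045.90 × 2130.00.
21×9 in 2776×1388: fills the width, so the intermediate becomes 2776.00 × 1189.71 — a scale of ×0.5586.
So the film's width is 3045.90 × 0.5586 ≈ 1701.29.

1701 px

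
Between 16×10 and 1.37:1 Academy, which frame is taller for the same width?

16×10 = 1.6 and 1.37; 1.6 > 1.37. The smaller width-to-height ratio is the taller frame.

1.37:1 Academy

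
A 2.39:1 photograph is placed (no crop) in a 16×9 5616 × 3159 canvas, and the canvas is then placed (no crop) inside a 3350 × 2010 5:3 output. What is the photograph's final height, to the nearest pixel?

1402 px

2.39:1 in 5616×3159: fills the width, so the photograph is 5616.00 × 2349.79.
16×9 in 3350×2010: fills the width, so the intermediate becomes 3350.00 × 1884.38 — a scale of ×0.5965.
The photograph scales with it: height 2349.79 × 0.5965 ≈ 1401.67.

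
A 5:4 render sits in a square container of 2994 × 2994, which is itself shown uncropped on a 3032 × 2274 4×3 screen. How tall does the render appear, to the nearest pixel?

1819 px

Inside the 2994×2994 canvas the render is width-limited at 2994.00 × 2395.20.
Second fit — the square canvas into 3032×2274 spans the height: 2274.00 × 2274.00 (×0.7595 from 2994×2994).
So the render's height is 2395.20 × 0.7595 ≈ 1819.20.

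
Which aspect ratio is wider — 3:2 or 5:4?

3:2

3:2 = 1.5 and 5:4 = 1.25; 1.5 > 1.25.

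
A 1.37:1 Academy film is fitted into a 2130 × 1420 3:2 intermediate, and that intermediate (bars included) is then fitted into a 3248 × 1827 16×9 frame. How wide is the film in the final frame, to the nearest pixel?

Inside the 2130×1420 canvas the film is height-limited at 1945.40 × 1420.00.
Second fit — the 3:2 canvas into 3248×1827 spans the height: 2740.50 × 1827.00 (×1.2866 from 2130×1420).
So the film's width is 1945.40 × 1.2866 ≈ 2502.99.

2503 px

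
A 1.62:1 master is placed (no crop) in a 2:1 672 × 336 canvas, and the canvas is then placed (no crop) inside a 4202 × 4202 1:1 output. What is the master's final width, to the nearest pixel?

3404 px

1.62:1 in 672×336: fills the height, so the master is 544.32 × 336.00.
2:1 in 4202×4202: fills the width, so the intermediate becomes 4202.00 × 2101.00 — a scale of ×6.2530.
Applying the same ×6.2530: 544.32 → 3403.62.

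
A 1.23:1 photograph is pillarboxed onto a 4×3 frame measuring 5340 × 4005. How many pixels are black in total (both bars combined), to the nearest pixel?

1657469 pixels

1.23:1 is narrower than 4×3, so it spans the full height.
The photograph is 4005 × 1.230 ≈ 4926.1500 px wide.
Black = 5340 − 4926.1500 = 413.8500 px.
Bar area = 413.8500 × 4005 ≈ 1657469 px.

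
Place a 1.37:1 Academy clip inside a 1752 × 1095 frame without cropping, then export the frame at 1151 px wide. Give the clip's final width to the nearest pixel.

In the 1752×1095 frame the clip fills the height: width = 1095 × 1.370 ≈ 1500.15 px.
Scaling 1752 → 1151 is ×0.6570, so the width becomes 1500.15 × 0.6570 ≈ 985.54 px.

986 px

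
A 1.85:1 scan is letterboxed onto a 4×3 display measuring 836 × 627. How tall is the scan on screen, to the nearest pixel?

452 px

Since 1.850 > 1.333, the scan is width-limited.
That makes the image 451.89 px tall (836 / 1.850).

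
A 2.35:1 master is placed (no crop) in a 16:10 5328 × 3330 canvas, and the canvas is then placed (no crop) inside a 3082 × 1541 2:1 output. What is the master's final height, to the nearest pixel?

1049 px

Inside the 5328×3330 canvas the master is width-limited at 5328.00 × 2267.23.
Second fit — the 16:10 canvas into 3082×1541 spans the height: 2465.60 × 1541.00 (×0.4628 from 5328×3330).
The master scales with it: height 2267.23 × 0.4628 ≈ 1049.19.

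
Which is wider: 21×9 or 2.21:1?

21×9 = 2.333 and 2.21; 2.333 > 2.21.

21×9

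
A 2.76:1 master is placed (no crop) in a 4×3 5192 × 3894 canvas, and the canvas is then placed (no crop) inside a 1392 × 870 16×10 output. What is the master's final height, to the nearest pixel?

420 px

Inside the 5192×3894 canvas the master is width-limited at 5192.00 × 1881.16.
4×3 in 1392×870: fills the height, so the intermediate becomes 1160.00 × 870.00 — a scale of ×0.2234.
Applying the same ×0.2234: 1881.16 → 420.29.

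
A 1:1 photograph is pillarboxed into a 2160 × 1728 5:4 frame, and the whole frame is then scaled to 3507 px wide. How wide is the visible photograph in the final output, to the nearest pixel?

2806 px

In the 2160×1728 frame the photograph fills the height: width = 1728 × 1/1 ≈ 1728.00 px.
The frame scales by 3507/2160 = 1.6236; 1728.00 × 1.6236 ≈ 2805.60 px.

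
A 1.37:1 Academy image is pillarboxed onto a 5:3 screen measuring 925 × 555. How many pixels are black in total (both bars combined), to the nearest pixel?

91381 pixels

Since 1.370 < 1.667, the image is height-limited.
That makes the image 760.3500 px wide (555 × 1.370).
925 − 760.3500 = 164.6500 px of bars.
Across the 555-px span: 164.6500 × 555 ≈ 91381 px.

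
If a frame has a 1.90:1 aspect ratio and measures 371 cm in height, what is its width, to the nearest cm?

705 cm

Width = 371 × 1.900 = 704.90.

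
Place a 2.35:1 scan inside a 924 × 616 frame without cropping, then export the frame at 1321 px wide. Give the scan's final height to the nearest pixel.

Fitted into 924×616, the scan spans the width; its height is 924 / 2.350 ≈ 393.19 px.
The frame scales by 1321/924 = 1.4297; 393.19 × 1.4297 ≈ 562.13 px.

562 px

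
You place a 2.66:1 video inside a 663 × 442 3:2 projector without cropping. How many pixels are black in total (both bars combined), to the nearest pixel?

127794 pixels

Since 2.660 > 1.500, the video is width-limited.
That makes the image 249.2481 px tall (663 / 2.660).
Leftover height: 442 − 249.2481 = 192.7519 px.
That's 192.7519 × 663 ≈ 127794 black pixels.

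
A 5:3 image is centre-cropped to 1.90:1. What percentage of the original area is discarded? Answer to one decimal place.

Going from 5:3 to 1.90:1 means cutting height while keeping width.
(1.667)/(1.900) ≈ 0.877 of the area survives, leaving 12.28% discarded.

12.3%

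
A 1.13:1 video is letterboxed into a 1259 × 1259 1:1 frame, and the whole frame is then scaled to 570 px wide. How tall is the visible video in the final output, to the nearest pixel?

In the 1259×1259 frame the video fills the width: height = 1259 / 1.130 ≈ 1114.16 px.
Resizing to 570 px wide multiplies everything by 0.4527: 1114.16 → 504.42 px.

504 px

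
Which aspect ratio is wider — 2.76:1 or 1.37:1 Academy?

2.76 and 1.37; 2.76 > 1.37.

2.76:1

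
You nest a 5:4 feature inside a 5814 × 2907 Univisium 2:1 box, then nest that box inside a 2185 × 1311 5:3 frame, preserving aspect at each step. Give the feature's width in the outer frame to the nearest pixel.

1366 px

First fit — 5:4 into 5814×2907 spans the height: 3633.75 × 2907.00.
The Univisium 2:1 canvas is width-limited in 2185×1311, giving 2185.00 × 1092.50; scale factor 0.3758.
So the feature's width is 3633.75 × 0.3758 ≈ 1365.62.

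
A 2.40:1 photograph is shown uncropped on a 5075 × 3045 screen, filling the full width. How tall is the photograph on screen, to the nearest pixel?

2115 px

The photograph is 5075 / 2.400 ≈ 2114.58 px tall.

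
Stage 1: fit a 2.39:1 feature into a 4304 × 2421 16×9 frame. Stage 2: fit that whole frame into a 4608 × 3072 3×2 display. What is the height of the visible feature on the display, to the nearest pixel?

1928 px

2.39:1 in 4304×2421: fills the width, so the feature is 4304.00 × 1800.84.
Second fit — the 16×9 canvas into 4608×3072 spans the width: 4608.00 × 2592.00 (×1.0706 from 4304×2421).
So the feature's height is 1800.84 × 1.0706 ≈ 1928.03.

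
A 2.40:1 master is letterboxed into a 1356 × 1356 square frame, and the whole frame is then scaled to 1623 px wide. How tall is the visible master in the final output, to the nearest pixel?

676 px

Fitted into 1356×1356, the master spans the width; its height is 1356 / 2.400 ≈ 565.00 px.
Scaling 1356 → 1623 is ×1.1969, so the height becomes 565.00 × 1.1969 ≈ 676.25 px.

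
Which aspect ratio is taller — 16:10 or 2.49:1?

16:10 = 1.6 and 2.49; 2.49 > 1.6. The smaller width-to-height ratio is the taller frame.

16:10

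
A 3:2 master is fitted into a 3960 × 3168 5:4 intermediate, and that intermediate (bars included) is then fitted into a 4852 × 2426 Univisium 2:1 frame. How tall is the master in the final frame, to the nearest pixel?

2022 px

Inside the 3960×3168 canvas the master is width-limited at 3960.00 × 2640.00.
The 5:4 canvas is height-limited in 4852×2426, giving 3032.50 × 2426.00; scale factor 0.7658.
Applying the same ×0.7658: 2640.00 → 2021.67.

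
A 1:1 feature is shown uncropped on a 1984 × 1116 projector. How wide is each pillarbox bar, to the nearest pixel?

434 px

Since 1.000 < 1.778, the feature is height-limited.
That makes the image 1116.00 px wide (1116 × 1/1).
Black = 1984 − 1116.00 = 868.00 px, or 434.00 per bar.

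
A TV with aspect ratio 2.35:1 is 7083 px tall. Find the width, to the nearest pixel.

At 2.35:1, 7083 × 2.350 ≈ 16645.05.

16645 px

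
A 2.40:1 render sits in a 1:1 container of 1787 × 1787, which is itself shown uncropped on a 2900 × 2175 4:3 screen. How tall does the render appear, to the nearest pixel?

Inside the 1787×1787 canvas the render is width-limited at 1787.00 × 744.58.
Second fit — the 1:1 canvas into 2900×2175 spans the height: 2175.00 × 2175.00 (×1.2171 from 1787×1787).
So the render's height is 744.58 × 1.2171 ≈ 906.25.

906 px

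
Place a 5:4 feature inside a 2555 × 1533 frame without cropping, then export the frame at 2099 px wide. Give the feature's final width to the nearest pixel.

1574 px

In the 2555×1533 frame the feature fills the height: width = 1533 × 5/4 ≈ 1916.25 px.
Resizing to 2099 px wide multiplies everything by 0.8215: 1916.25 → 1574.25 px.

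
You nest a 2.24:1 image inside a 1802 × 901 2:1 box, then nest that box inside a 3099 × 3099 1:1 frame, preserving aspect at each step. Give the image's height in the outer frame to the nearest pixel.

2.24:1 in 1802×901: fills the width, so the image is 1802.00 × 804.46.
2:1 in 3099×3099: fills the width, so the intermediate becomes 3099.00 × 1549.50 — a scale of ×1.7198.
So the image's height is 804.46 × 1.7198 ≈ 1383.48.

1383 px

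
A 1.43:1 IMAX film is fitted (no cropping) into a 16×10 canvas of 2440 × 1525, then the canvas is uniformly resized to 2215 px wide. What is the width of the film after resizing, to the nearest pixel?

1980 px

In the 2440×1525 frame the film fills the height: width = 1525 × 1.430 ≈ 2180.75 px.
The frame scales by 2215/2440 = 0.9078; 2180.75 × 0.9078 ≈ 1979.66 px.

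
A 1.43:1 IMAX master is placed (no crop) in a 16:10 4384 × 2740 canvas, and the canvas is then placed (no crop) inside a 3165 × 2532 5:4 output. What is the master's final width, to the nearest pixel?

Inside the 4384×2740 canvas the master is height-limited at 3918.20 × 2740.00.
16:10 in 3165×2532: fills the width, so the intermediate becomes 3165.00 × 1978.12 — a scale of ×0.7219.
The master scales with it: width 3918.20 × 0.7219 ≈ 2828.72.

2829 px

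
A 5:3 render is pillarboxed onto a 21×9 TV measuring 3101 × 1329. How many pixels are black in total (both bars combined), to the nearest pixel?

1177494 pixels

Since 1.667 < 2.333, the render is height-limited.
Content width = 1329 × 5/3 ≈ 2215.0000 px.
Black = 3101 − 2215.0000 = 886.0000 px.
Bar area = 886.0000 × 1329 ≈ 1177494 px.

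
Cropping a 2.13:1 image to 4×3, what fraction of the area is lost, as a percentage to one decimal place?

The height stays; only width is cut (since 4×3 is narrower than 2.13:1).
Area ratio = (1.333)/(2.130) = 62.60%; the remaining 37.40% is cropped out.

37.4%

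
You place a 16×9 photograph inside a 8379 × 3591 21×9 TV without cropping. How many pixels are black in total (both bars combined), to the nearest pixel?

16×9 is narrower than 21×9, so it spans the full height.
That makes the image 6384.0000 px wide (3591 × 16/9).
Black = 8379 − 6384.0000 = 1995.0000 px.
Across the 3591-px span: 1995.0000 × 3591 ≈ 7164045 px.

7164045 pixels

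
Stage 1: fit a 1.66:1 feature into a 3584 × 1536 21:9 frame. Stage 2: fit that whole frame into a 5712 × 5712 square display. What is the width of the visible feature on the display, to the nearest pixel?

1.66:1 in 3584×1536: fills the height, so the feature is 2549.76 × 1536.00.
21:9 in 5712×5712: fills the width, so the intermediate becomes 5712.00 × 2448.00 — a scale of ×1.5938.
Applying the same ×1.5938: 2549.76 → 4063.68.

4064 px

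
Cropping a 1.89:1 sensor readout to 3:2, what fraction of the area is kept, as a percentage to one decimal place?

Going from 1.89:1 to 3:2 means cutting width while keeping height.
(1.500)/(1.890) ≈ 0.794 of the area survives.

79.4%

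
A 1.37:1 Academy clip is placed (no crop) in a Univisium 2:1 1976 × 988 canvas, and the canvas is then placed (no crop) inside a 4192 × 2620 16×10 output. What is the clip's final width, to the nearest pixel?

2872 px

Inside the 1976×988 canvas the clip is height-limited at 1353.56 × 988.00.
The Univisium 2:1 canvas is width-limited in 4192×2620, giving 4192.00 × 2096.00; scale factor 2.1215.
So the clip's width is 1353.56 × 2.1215 ≈ 2871.52.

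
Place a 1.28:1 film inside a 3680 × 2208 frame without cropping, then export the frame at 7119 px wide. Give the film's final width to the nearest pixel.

5467 px

In the 3680×2208 frame the film fills the height: width = 2208 × 1.280 ≈ 2826.24 px.
Scaling 3680 → 7119 is ×1.9345, so the width becomes 2826.24 × 1.9345 ≈ 5467.39 px.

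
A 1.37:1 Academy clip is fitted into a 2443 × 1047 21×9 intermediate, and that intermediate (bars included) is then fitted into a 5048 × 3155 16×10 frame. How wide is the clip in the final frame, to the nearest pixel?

2964 px

1.37:1 Academy in 2443×1047: fills the height, so the clip is 1434.39 × 1047.00.
21×9 in 5048×3155: fills the width, so the intermediate becomes 5048.00 × 2163.43 — a scale of ×2.0663.
Applying the same ×2.0663: 1434.39 → 2963.90.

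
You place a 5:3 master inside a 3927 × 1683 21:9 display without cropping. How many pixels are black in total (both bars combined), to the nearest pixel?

5:3 is narrower than 21:9, so it spans the full height.
That makes the image 2805.0000 px wide (1683 × 5/3).
Black = 3927 − 2805.0000 = 1122.0000 px.
That's 1122.0000 × 1683 ≈ 1888326 black pixels.

1888326 pixels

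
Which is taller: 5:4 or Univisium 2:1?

5:4

5:4 = 1.25 and Univisium 2:1 = 2; 2 > 1.25. The smaller width-to-height ratio is the taller frame.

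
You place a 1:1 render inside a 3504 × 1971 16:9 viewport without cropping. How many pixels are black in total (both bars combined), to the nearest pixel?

3021543 pixels

1:1 is narrower than 16:9, so it spans the full height.
That makes the image 1971.0000 px wide (1971 × 1/1).
Leftover width: 3504 − 1971.0000 = 1533.0000 px.
Bar area = 1533.0000 × 1971 ≈ 3021543 px.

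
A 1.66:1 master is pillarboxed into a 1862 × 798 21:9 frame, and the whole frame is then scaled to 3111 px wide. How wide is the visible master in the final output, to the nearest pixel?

2213 px

Fitted into 1862×798, the master spans the height; its width is 798 × 1.660 ≈ 1324.68 px.
Resizing to 3111 px wide multiplies everything by 1.6708: 1324.68 → 2213.25 px.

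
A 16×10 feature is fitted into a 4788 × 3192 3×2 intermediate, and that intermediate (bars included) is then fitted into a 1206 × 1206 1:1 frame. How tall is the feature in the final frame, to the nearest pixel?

First fit — 16×10 into 4788×3192 spans the width: 4788.00 × 2992.50.
3×2 in 1206×1206: fills the width, so the intermediate becomes 1206.00 × 804.00 — a scale of ×0.2519.
So the feature's height is 2992.50 × 0.2519 ≈ 753.75.

754 px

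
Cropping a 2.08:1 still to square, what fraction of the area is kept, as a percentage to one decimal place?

The height stays; only width is cut (since square is narrower than 2.08:1).
(1.000)/(2.080) ≈ 0.481 of the area survives.

48.1%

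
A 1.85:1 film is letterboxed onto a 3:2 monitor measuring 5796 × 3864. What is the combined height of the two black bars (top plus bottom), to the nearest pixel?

731 px

Since 1.850 > 1.500, the film is width-limited.
The film is 5796 / 1.850 ≈ 3132.97 px tall.
3864 − 3132.97 = 731.03 px of bars.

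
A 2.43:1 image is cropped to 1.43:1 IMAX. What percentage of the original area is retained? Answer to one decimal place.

58.8%

Going from 2.43:1 to 1.43:1 IMAX means cutting width while keeping height.
(1.430)/(2.430) ≈ 0.588 of the area survives.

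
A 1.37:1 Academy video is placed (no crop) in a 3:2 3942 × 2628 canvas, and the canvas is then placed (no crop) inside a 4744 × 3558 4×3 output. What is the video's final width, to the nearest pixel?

4333 px

1.37:1 Academy in 3942×2628: fills the height, so the video is 3600.36 × 2628.00.
Second fit — the 3:2 canvas into 4744×3558 spans the width: 4744.00 × 3162.67 (×1.2035 from 3942×2628).
So the video's width is 3600.36 × 1.2035 ≈ 4332.85.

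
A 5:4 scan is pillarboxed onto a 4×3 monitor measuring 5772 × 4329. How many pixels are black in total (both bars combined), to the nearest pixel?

1561687 pixels

5:4 (1.250) < 4×3 (1.333), so the scan fills the height.
The scan is 4329 × 5/4 ≈ 5411.2500 px wide.
Black = 5772 − 5411.2500 = 360.7500 px.
Bar area = 360.7500 × 4329 ≈ 1561687 px.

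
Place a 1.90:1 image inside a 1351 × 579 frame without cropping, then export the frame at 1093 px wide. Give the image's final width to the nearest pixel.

In the 1351×579 frame the image fills the height: width = 579 × 1.900 ≈ 1100.10 px.
Scaling 1351 → 1093 is ×0.8090, so the width becomes 1100.10 × 0.8090 ≈ 890.01 px.

890 px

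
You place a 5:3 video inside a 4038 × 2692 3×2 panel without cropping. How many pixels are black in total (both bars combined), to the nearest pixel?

Since 1.667 > 1.500, the video is width-limited.
That makes the image 2422.8000 px tall (4038 × 3/5).
2692 − 2422.8000 = 269.2000 px of bars.
That's 269.2000 × 4038 ≈ 1087030 black pixels.

1087030 pixels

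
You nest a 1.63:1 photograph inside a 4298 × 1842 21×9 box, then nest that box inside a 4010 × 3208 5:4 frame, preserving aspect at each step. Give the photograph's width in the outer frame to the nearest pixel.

2801 px

First fit — 1.63:1 into 4298×1842 spans the height: 3002.46 × 1842.00.
The 21×9 canvas is width-limited in 4010×3208, giving 4010.00 × 1718.57; scale factor 0.9330.
So the photograph's width is 3002.46 × 0.9330 ≈ 2801.27.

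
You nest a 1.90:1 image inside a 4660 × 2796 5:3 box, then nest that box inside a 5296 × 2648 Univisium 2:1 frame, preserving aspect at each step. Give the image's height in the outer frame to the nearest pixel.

2323 px

1.90:1 in 4660×2796: fills the width, so the image is 4660.00 × 2452.63.
Second fit — the 5:3 canvas into 5296×2648 spans the height: 4413.33 × 2648.00 (×0.9471 from 4660×2796).
So the image's height is 2452.63 × 0.9471 ≈ 2322.81.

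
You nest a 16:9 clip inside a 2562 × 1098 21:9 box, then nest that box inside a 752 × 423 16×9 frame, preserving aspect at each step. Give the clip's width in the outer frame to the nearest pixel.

573 px

First fit — 16:9 into 2562×1098 spans the height: 1952.00 × 1098.00.
The 21:9 canvas is width-limited in 752×423, giving 752.00 × 322.29; scale factor 0.2935.
So the clip's width is 1952.00 × 0.2935 ≈ 572.95.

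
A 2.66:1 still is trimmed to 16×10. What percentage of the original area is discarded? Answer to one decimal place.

16×10 is narrower than 2.66:1, so the crop keeps the full height and trims the width.
Fraction kept = (1.600)/(2.660) ≈ 60.15%, so 39.85% is lost.

39.8%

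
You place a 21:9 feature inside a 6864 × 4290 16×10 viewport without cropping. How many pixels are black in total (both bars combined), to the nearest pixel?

21:9 is wider than 16×10, so it spans the full width.
The feature is 6864 × 9/21 ≈ 2941.7143 px tall.
Leftover height: 4290 − 2941.7143 = 1348.2857 px.
Bar area = 1348.2857 × 6864 ≈ 9254633 px.

9254633 pixels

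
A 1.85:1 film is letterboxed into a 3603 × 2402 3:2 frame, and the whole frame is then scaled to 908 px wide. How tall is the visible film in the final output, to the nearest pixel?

491 px

Fitted into 3603×2402, the film spans the width; its height is 3603 / 1.850 ≈ 1947.57 px.
The frame scales by 908/3603 = 0.2520; 1947.57 × 0.2520 ≈ 490.81 px.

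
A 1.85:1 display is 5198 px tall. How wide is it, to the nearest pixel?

9616 px

At 1.85:1, 5198 × 1.850 ≈ 9616.30.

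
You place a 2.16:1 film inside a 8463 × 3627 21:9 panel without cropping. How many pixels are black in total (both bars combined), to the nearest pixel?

2280222 pixels

2.16:1 (2.160) < 21:9 (2.333), so the film fills the height.
The film is 3627 × 2.160 ≈ 7834.3200 px wide.
Black = 8463 − 7834.3200 = 628.6800 px.
That's 628.6800 × 3627 ≈ 2280222 black pixels.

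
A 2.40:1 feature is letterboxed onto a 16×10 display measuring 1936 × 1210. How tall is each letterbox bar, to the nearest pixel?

2.40:1 is wider than 16×10, so it spans the full width.
That makes the image 806.67 px tall (1936 / 2.400).
Leftover height: 1210 − 806.67 = 403.33 px → 201.67 each side.

202 px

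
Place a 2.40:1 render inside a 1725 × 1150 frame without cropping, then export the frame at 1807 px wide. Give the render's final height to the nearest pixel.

753 px

At 1725×1150 the render is width-limited, so height = 1725 / 2.400 ≈ 718.75 px.
Scaling 1725 → 1807 is ×1.0475, so the height becomes 718.75 × 1.0475 ≈ 752.92 px.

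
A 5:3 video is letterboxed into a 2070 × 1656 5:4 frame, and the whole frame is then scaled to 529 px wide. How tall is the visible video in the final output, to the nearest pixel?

At 2070×1656 the video is width-limited, so height = 2070 × 3/5 ≈ 1242.00 px.
Resizing to 529 px wide multiplies everything by 0.2556: 1242.00 → 317.40 px.

317 px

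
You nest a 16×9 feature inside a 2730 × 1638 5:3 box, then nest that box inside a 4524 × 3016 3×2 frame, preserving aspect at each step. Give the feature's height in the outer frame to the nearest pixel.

First fit — 16×9 into 2730×1638 spans the width: 2730.00 × 1535.62.
Second fit — the 5:3 canvas into 4524×3016 spans the width: 4524.00 × 2714.40 (×1.6571 from 2730×1638).
The feature scales with it: height 1535.62 × 1.6571 ≈ 2544.75.

2545 px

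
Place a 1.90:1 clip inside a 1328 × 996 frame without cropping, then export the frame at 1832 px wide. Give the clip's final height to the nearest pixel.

At 1328×996 the clip is width-limited, so height = 1328 / 1.900 ≈ 698.95 px.
Scaling 1328 → 1832 is ×1.3795, so the height becomes 698.95 × 1.3795 ≈ 964.21 px.

964 px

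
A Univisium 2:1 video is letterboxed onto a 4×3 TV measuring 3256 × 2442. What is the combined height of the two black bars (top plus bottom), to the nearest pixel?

Univisium 2:1 is wider than 4×3, so it spans the full width.
Content height = 3256 × 1/2 ≈ 1628.00 px.
2442 − 1628.00 = 814.00 px of bars.

814 px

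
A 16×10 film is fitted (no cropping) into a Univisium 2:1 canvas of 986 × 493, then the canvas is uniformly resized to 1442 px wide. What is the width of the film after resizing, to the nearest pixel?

Fitted into 986×493, the film spans the height; its width is 493 × 16/10 ≈ 788.80 px.
Resizing to 1442 px wide multiplies everything by 1.4625: 788.80 → 1153.60 px.

1154 px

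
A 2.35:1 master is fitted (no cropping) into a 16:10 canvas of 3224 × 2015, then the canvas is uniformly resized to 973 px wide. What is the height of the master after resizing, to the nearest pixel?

414 px

At 3224×2015 the master is width-limited, so height = 3224 / 2.350 ≈ 1371.91 px.
The frame scales by 973/3224 = 0.3018; 1371.91 × 0.3018 ≈ 414.04 px.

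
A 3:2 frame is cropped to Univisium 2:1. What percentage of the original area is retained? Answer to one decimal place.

75.0%

Going from 3:2 to Univisium 2:1 means cutting height while keeping width.
Area ratio = (1.500)/(2.000) = 75.00% retained.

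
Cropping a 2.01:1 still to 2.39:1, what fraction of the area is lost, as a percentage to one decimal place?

Going from 2.01:1 to 2.39:1 means cutting height while keeping width.
Fraction kept = (2.010)/(2.390) ≈ 84.10%, so 15.90% is lost.

15.9%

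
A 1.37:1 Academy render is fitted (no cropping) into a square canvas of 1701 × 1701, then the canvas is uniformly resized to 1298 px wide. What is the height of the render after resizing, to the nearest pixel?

At 1701×1701 the render is width-limited, so height = 1701 / 1.370 ≈ 1241.61 px.
Resizing to 1298 px wide multiplies everything by 0.7631: 1241.61 → 947.45 px.

947 px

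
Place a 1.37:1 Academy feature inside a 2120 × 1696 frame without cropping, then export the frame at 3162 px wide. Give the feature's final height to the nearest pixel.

Fitted into 2120×1696, the feature spans the width; its height is 2120 / 1.370 ≈ 1547.45 px.
Resizing to 3162 px wide multiplies everything by 1.4915: 1547.45 → 2308.03 px.

2308 px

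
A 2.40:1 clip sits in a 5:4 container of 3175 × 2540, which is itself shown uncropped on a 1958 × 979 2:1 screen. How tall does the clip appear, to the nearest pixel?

First fit — 2.40:1 into 3175×2540 spans the width: 3175.00 × 1322.92.
Second fit — the 5:4 canvas into 1958×979 spans the height: 1223.75 × 979.00 (×0.3854 from 3175×2540).
So the clip's height is 1322.92 × 0.3854 ≈ 509.90.

510 px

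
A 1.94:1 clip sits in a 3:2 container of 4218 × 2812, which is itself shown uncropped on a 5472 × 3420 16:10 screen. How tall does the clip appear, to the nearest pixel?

2644 px

1.94:1 in 4218×2812: fills the width, so the clip is 4218.00 × 2174.23.
Second fit — the 3:2 canvas into 5472×3420 spans the height: 5130.00 × 3420.00 (×1.2162 from 4218×2812).
The clip scales with it: height 2174.23 × 1.2162 ≈ 2644.33.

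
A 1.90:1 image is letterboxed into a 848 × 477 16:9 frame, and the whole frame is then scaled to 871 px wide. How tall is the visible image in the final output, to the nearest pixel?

In the 848×477 frame the image fills the width: height = 848 / 1.900 ≈ 446.32 px.
Scaling 848 → 871 is ×1.0271, so the height becomes 446.32 × 1.0271 ≈ 458.42 px.

458 px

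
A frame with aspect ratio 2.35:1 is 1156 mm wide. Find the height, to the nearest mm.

1156 / 2.350 = 491.91.

492 mm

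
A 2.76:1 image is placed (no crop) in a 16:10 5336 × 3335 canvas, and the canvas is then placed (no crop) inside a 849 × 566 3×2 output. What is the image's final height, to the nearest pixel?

Inside the 5336×3335 canvas the image is width-limited at 5336.00 × 1933.33.
16:10 in 849×566: fills the width, so the intermediate becomes 849.00 × 530.62 — a scale of ×0.1591.
So the image's height is 1933.33 × 0.1591 ≈ 307.61.

308 px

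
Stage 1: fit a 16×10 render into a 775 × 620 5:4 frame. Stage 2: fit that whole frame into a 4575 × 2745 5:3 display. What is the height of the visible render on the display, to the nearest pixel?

2145 px

First fit — 16×10 into 775×620 spans the width: 775.00 × 484.38.
5:4 in 4575×2745: fills the height, so the intermediate becomes 3431.25 × 2745.00 — a scale of ×4.4274.
So the render's height is 484.38 × 4.4274 ≈ 2144.53.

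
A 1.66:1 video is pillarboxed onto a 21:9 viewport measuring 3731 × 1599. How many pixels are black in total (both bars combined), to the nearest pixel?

1721579 pixels

1.66:1 is narrower than 21:9, so it spans the full height.
That makes the image 2654.3400 px wide (1599 × 1.660).
3731 − 2654.3400 = 1076.6600 px of bars.
Bar area = 1076.6600 × 1599 ≈ 1721579 px.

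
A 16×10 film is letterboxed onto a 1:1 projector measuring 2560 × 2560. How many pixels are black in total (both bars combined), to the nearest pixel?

2457600 pixels

16×10 is wider than 1:1, so it spans the full width.
The film is 2560 × 10/16 ≈ 1600.0000 px tall.
Leftover height: 2560 − 1600.0000 = 960.0000 px.
Across the 2560-px span: 960.0000 × 2560 ≈ 2457600 px.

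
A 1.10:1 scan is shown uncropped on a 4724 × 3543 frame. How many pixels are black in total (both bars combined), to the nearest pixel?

Since 1.100 < 1.333, the scan is height-limited.
Content width = 3543 × 1.100 ≈ 3897.3000 px.
Black = 4724 − 3897.3000 = 826.7000 px.
Across the 3543-px span: 826.7000 × 3543 ≈ 2928998 px.

2928998 pixels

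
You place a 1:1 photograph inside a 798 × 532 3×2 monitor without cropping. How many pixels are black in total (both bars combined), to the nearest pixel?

1:1 is narrower than 3×2, so it spans the full height.
Content width = 532 × 1/1 ≈ 532.0000 px.
Leftover width: 798 − 532.0000 = 266.0000 px.
Across the 532-px span: 266.0000 × 532 ≈ 141512 px.

141512 pixels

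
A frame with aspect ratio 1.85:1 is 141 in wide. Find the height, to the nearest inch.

141 / 1.850 = 76.22.

76 in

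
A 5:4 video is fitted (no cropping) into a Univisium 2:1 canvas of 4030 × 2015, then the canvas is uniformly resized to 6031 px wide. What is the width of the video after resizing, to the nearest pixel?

3769 px

Fitted into 4030×2015, the video spans the height; its width is 2015 × 5/4 ≈ 2518.75 px.
The frame scales by 6031/4030 = 1.4965; 2518.75 × 1.4965 ≈ 3769.38 px.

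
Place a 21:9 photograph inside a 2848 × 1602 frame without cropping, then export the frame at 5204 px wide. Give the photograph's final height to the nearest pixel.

At 2848×1602 the photograph is width-limited, so height = 2848 × 9/21 ≈ 1220.57 px.
Scaling 2848 → 5204 is ×1.8272, so the height becomes 1220.57 × 1.8272 ≈ 2230.29 px.

2230 px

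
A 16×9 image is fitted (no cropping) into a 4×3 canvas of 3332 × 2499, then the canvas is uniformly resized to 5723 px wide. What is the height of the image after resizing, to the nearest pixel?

3219 px

At 3332×2499 the image is width-limited, so height = 3332 × 9/16 ≈ 1874.25 px.
Resizing to 5723 px wide multiplies everything by 1.7176: 1874.25 → 3219.19 px.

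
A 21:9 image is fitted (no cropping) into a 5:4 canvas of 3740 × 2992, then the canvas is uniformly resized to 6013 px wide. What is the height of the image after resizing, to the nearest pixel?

At 3740×2992 the image is width-limited, so height = 3740 × 9/21 ≈ 1602.86 px.
The frame scales by 6013/3740 = 1.6078; 1602.86 × 1.6078 ≈ 2577.00 px.

2577 px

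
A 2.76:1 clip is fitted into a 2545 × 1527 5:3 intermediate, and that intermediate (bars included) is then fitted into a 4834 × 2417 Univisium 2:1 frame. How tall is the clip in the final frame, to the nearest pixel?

1460 px

Inside the 2545×1527 canvas the clip is width-limited at 2545.00 × 922.10.
Second fit — the 5:3 canvas into 4834×2417 spans the height: 4028.33 × 2417.00 (×1.5828 from 2545×1527).
The clip scales with it: height 922.10 × 1.5828 ≈ 1459.54.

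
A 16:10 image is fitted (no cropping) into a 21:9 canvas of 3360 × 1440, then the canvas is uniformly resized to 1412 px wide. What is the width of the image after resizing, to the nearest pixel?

968 px

Fitted into 3360×1440, the image spans the height; its width is 1440 × 16/10 ≈ 2304.00 px.
Scaling 3360 → 1412 is ×0.4202, so the width becomes 2304.00 × 0.4202 ≈ 968.23 px.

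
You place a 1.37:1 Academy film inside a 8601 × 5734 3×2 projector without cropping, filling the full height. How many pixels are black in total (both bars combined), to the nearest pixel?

4274238 pixels

Content width = 5734 × 1.370 ≈ 7855.5800 px.
Black = 8601 − 7855.5800 = 745.4200 px.
That's 745.4200 × 5734 ≈ 4274238 black pixels.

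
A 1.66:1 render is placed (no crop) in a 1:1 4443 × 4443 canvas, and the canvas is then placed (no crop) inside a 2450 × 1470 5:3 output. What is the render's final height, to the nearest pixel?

886 px

1.66:1 in 4443×4443: fills the width, so the render is 4443.00 × 2676.51.
1:1 in 2450×1470: fills the height, so the intermediate becomes 1470.00 × 1470.00 — a scale of ×0.3309.
The render scales with it: height 2676.51 × 0.3309 ≈ 885.54.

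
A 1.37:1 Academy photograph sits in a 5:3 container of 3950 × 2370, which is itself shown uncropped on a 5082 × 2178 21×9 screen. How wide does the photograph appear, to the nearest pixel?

1.37:1 Academy in 3950×2370: fills the height, so the photograph is 3246.90 × 2370.00.
5:3 in 5082×2178: fills the height, so the intermediate becomes 3630.00 × 2178.00 — a scale of ×0.9190.
So the photograph's width is 3246.90 × 0.9190 ≈ 2983.86.

2984 px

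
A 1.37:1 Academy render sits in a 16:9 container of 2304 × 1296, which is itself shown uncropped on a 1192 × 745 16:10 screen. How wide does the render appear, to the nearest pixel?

First fit — 1.37:1 Academy into 2304×1296 spans the height: 1775.52 × 1296.00.
The 16:9 canvas is width-limited in 1192×745, giving 1192.00 × 670.50; scale factor 0.5174.
So the render's width is 1775.52 × 0.5174 ≈ 918.59.

919 px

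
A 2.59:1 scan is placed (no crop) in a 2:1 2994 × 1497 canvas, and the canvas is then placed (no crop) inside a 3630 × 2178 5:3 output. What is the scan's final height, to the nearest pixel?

First fit — 2.59:1 into 2994×1497 spans the width: 2994.00 × 1155.98.
2:1 in 3630×2178: fills the width, so the intermediate becomes 3630.00 × 1815.00 — a scale of ×1.2124.
Applying the same ×1.2124: 1155.98 → 1401.54.

1402 px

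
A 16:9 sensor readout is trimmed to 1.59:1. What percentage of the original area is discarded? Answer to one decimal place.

1.59:1 is narrower than 16:9, so the crop keeps the full height and trims the width.
Fraction kept = (1.590)/(1.778) ≈ 89.44%, so 10.56% is lost.

10.6%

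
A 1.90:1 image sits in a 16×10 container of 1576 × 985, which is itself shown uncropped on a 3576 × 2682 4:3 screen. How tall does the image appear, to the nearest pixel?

1882 px

1.90:1 in 1576×985: fills the width, so the image is 1576.00 × 829.47.
16×10 in 3576×2682: fills the width, so the intermediate becomes 3576.00 × 2235.00 — a scale of ×2.2690.
So the image's height is 829.47 × 2.2690 ≈ 1882.11.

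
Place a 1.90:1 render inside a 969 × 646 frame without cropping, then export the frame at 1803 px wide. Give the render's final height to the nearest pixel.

Fitted into 969×646, the render spans the width; its height is 969 / 1.900 ≈ 510.00 px.
Resizing to 1803 px wide multiplies everything by 1.8607: 510.00 → 948.95 px.

949 px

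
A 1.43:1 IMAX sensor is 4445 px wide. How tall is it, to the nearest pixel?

Height = 4445 / 1.430 = 3108.39.

3108 px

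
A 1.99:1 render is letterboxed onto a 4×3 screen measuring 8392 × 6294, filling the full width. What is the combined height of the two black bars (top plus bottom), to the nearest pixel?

2077 px

That makes the image 4217.09 px tall (8392 / 1.990).
Leftover height: 6294 − 4217.09 = 2076.91 px.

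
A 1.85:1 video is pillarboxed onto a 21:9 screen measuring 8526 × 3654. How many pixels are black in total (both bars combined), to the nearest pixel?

Since 1.850 < 2.333, the video is height-limited.
That makes the image 6759.9000 px wide (3654 × 1.850).
Leftover width: 8526 − 6759.9000 = 1766.1000 px.
Across the 3654-px span: 1766.1000 × 3654 ≈ 6453329 px.

6453329 pixels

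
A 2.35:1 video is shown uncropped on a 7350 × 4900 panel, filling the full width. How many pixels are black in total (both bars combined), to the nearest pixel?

Content height = 7350 / 2.350 ≈ 3127.6596 px.
Leftover height: 4900 − 3127.6596 = 1772.3404 px.
That's 1772.3404 × 7350 ≈ 13026702 black pixels.

13026702 pixels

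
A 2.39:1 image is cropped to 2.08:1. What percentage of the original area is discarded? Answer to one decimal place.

13.0%

2.08:1 is narrower than 2.39:1, so the crop keeps the full height and trims the width.
Fraction kept = (2.080)/(2.390) ≈ 87.03%, so 12.97% is lost.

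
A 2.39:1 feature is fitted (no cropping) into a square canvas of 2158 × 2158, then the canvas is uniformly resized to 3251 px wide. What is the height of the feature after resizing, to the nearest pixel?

1360 px

Fitted into 2158×2158, the feature spans the width; its height is 2158 / 2.390 ≈ 902.93 px.
Resizing to 3251 px wide multiplies everything by 1.5065: 902.93 → 1360.25 px.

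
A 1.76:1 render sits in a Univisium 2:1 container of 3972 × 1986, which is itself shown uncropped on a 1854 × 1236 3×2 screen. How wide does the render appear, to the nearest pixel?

First fit — 1.76:1 into 3972×1986 spans the height: 3495.36 × 1986.00.
Second fit — the Univisium 2:1 canvas into 1854×1236 spans the width: 1854.00 × 927.00 (×0.4668 from 3972×1986).
The render scales with it: width 3495.36 × 0.4668 ≈ 1631.52.

1632 px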